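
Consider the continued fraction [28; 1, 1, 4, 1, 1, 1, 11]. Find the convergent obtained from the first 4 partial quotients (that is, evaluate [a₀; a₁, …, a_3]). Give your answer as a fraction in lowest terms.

a_0 = 28: 28/1
a_1 = 1: 29/1
a_2 = 1: 57/2
a_3 = 4: 257/9

257/9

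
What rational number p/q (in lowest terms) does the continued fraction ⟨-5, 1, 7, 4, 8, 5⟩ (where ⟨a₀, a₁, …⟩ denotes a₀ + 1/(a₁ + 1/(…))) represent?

-5741/1393

a_0 = -5: -5/1
a_1 = 1: -4/1
a_2 = 7: -33/8
a_3 = 4: -136/33
a_4 = 8: -1121/272
a_5 = 5: -5741/1393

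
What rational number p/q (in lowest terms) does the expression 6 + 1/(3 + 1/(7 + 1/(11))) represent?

1548/245

a_0 = 6: 6/1
a_1 = 3: 19/3
a_2 = 7: 139/22
a_3 = 11: 1548/245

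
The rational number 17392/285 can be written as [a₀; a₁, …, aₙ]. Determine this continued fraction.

[61; 40, 1, 2, 2]

Repeatedly divide and take the remainder:
17392 = 61·285 + 7, so a_0 = 61
285 = 40·7 + 5, so a_1 = 40
7 = 1·5 + 2, so a_2 = 1
5 = 2·2 + 1, so a_3 = 2
2 = 2·1 + 0, so a_4 = 2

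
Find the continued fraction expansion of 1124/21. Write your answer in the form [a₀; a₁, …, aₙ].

1124 ÷ 21 → quotient 53, remainder 11
21 ÷ 11 → quotient 1, remainder 10
11 ÷ 10 → quotient 1, remainder 1
10 ÷ 1 → quotient 10, remainder 0

[53; 1, 1, 10]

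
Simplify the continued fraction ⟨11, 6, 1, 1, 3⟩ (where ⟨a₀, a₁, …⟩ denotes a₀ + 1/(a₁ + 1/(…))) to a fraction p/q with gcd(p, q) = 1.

513/46

Build up convergents one term at a time:
a_0 = 11: 11/1
a_1 = 6: 67/6
a_2 = 1: 78/7
a_3 = 1: 145/13
a_4 = 3: 513/46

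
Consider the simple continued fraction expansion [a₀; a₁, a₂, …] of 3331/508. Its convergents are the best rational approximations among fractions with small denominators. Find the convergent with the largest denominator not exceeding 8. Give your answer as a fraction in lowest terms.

a_0 = 6: 6/1  (≤ bound)
a_1 = 1: 7/1  (≤ bound)
a_2 = 1: 13/2  (≤ bound)
a_3 = 3: 46/7  (≤ bound)
a_4 = 1: 59/9  (> 8, stop)

46/7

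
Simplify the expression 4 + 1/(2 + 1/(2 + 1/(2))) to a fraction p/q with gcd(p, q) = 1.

53/12

Start with 2.
2 + 1/(2/1) = 2 + 1/2 = 5/2
2 + 1/(5/2) = 2 + 2/5 = 12/5
4 + 1/(12/5) = 4 + 5/12 = 53/12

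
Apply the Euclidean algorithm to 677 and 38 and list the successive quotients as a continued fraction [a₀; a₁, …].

⌊677/38⌋ = 17, remainder 31
⌊38/31⌋ = 1, remainder 7
⌊31/7⌋ = 4, remainder 3
⌊7/3⌋ = 2, remainder 1
⌊3/1⌋ = 3, remainder 0

[17; 1, 4, 2, 3]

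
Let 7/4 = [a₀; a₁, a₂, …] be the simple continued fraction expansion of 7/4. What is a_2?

⌊7/4⌋ = 1, remainder 3
⌊4/3⌋ = 1, remainder 1
⌊3/1⌋ = 3, remainder 0

3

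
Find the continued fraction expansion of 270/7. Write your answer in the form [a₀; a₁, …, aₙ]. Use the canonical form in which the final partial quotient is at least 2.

[38; 1, 1, 3]

⌊270/7⌋ = 38, remainder 4
⌊7/4⌋ = 1, remainder 3
⌊4/3⌋ = 1, remainder 1
⌊3/1⌋ = 3, remainder 0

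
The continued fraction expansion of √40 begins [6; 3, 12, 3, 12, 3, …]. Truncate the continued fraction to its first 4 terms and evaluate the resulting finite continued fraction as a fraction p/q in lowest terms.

721/114

Use the convergent recurrence hₖ = aₖ·hₖ₋₁ + hₖ₋₂ (and likewise for the denominators kₖ):
a_0 = 6: 6/1
a_1 = 3: 19/3
a_2 = 12: 234/37
a_3 = 3: 721/114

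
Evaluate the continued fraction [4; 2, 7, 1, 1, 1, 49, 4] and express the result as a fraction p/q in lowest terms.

Start with 4.
49 + 1/(4/1) = 49 + 1/4 = 197/4
1 + 1/(197/4) = 1 + 4/197 = 201/197
1 + 1/(201/197) = 1 + 197/201 = 398/201
1 + 1/(398/201) = 1 + 201/398 = 599/398
7 + 1/(599/398) = 7 + 398/599 = 4591/599
2 + 1/(4591/599) = 2 + 599/4591 = 9781/4591
4 + 1/(9781/4591) = 4 + 4591/9781 = 43715/9781

43715/9781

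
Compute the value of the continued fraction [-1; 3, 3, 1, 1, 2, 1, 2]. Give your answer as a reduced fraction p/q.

-155/223

Compute successive convergents:
a_0 = -1: -1/1
a_1 = 3: -2/3
a_2 = 3: -7/10
a_3 = 1: -9/13
a_4 = 1: -16/23
a_5 = 2: -41/59
a_6 = 1: -57/82
a_7 = 2: -155/223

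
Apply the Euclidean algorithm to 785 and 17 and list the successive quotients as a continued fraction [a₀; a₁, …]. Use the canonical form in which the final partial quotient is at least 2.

[46; 5, 1, 2]

Apply division with remainder until the remainder is 0:
785 = 46·17 + 3, so a_0 = 46
17 = 5·3 + 2, so a_1 = 5
3 = 1·2 + 1, so a_2 = 1
2 = 2·1 + 0, so a_3 = 2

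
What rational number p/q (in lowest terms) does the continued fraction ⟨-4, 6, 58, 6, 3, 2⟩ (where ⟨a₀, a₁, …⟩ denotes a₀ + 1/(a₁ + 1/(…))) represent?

-59033/15398

a_0 = -4: -4/1
a_1 = 6: -23/6
a_2 = 58: -1338/349
a_3 = 6: -8051/2100
a_4 = 3: -25491/6649
a_5 = 2: -59033/15398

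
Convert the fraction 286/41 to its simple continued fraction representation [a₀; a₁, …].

286 = 6·41 + 40, so a_0 = 6
41 = 1·40 + 1, so a_1 = 1
40 = 40·1 + 0, so a_2 = 40

[6; 1, 40]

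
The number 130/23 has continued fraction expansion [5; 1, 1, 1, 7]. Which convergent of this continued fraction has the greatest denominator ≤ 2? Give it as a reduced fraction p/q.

11/2

List convergents until the denominator exceeds the bound:
a_0 = 5: 5/1  (≤ bound)
a_1 = 1: 6/1  (≤ bound)
a_2 = 1: 11/2  (≤ bound)
a_3 = 1: 17/3  (> 2, stop)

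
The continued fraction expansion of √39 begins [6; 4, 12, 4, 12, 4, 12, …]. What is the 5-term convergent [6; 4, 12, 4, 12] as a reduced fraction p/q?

Work from the innermost term outward:
Start with 12.
4 + 1/(12/1) = 4 + 1/12 = 49/12
12 + 1/(49/12) = 12 + 12/49 = 600/49
4 + 1/(600/49) = 4 + 49/600 = 2449/600
6 + 1/(2449/600) = 6 + 600/2449 = 15294/2449

15294/2449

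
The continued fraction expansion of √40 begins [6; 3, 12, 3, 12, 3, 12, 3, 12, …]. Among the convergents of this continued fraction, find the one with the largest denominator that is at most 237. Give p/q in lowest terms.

721/114

List convergents until the denominator exceeds the bound:
a_0 = 6: 6/1  (≤ bound)
a_1 = 3: 19/3  (≤ bound)
a_2 = 12: 234/37  (≤ bound)
a_3 = 3: 721/114  (≤ bound)
a_4 = 12: 8886/1405  (> 237, stop)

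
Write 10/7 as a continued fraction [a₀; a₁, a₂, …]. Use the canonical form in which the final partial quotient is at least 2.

[1; 2, 3]

⌊10/7⌋ = 1, remainder 3
⌊7/3⌋ = 2, remainder 1
⌊3/1⌋ = 3, remainder 0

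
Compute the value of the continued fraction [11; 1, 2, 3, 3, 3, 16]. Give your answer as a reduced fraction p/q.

a_0 = 11: 11/1
a_1 = 1: 12/1
a_2 = 2: 35/3
a_3 = 3: 117/10
a_4 = 3: 386/33
a_5 = 3: 1275/109
a_6 = 16: 20786/1777

20786/1777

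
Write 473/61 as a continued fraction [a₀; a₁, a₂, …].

Apply division with remainder until the remainder is 0:
⌊473/61⌋ = 7, remainder 46
⌊61/46⌋ = 1, remainder 15
⌊46/15⌋ = 3, remainder 1
⌊15/1⌋ = 15, remainder 0

[7; 1, 3, 15]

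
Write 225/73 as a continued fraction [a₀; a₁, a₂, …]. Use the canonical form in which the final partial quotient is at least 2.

[3; 12, 6]

Apply division with remainder until the remainder is 0:
225 ÷ 73 → quotient 3, remainder 6
73 ÷ 6 → quotient 12, remainder 1
6 ÷ 1 → quotient 6, remainder 0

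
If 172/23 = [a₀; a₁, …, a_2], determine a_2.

11

Apply division with remainder until the remainder is 0:
172 ÷ 23 → quotient 7, remainder 11
23 ÷ 11 → quotient 2, remainder 1
11 ÷ 1 → quotient 11, remainder 0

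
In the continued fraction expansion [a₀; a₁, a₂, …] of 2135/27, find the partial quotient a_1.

13

2135 ÷ 27 → quotient 79, remainder 2
27 ÷ 2 → quotient 13, remainder 1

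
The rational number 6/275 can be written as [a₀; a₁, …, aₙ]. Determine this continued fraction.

6 ÷ 275 → quotient 0, remainder 6
275 ÷ 6 → quotient 45, remainder 5
6 ÷ 5 → quotient 1, remainder 1
5 ÷ 1 → quotient 5, remainder 0

[0; 45, 1, 5]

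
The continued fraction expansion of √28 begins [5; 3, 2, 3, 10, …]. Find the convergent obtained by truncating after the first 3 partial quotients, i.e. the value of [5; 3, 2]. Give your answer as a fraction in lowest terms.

Start with 2.
3 + 1/(2/1) = 3 + 1/2 = 7/2
5 + 1/(7/2) = 5 + 2/7 = 37/7

37/7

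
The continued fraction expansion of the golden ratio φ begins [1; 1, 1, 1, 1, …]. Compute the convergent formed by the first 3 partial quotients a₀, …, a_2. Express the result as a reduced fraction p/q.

Start with 1.
1 + 1/(1/1) = 1 + 1/1 = 2/1
1 + 1/(2/1) = 1 + 1/2 = 3/2

3/2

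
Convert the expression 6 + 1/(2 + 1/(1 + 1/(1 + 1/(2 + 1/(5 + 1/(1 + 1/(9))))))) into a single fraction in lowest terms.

Work from the innermost term outward:
Start with 9.
1 + 1/(9/1) = 1 + 1/9 = 10/9
5 + 1/(10/9) = 5 + 9/10 = 59/10
2 + 1/(59/10) = 2 + 10/59 = 128/59
1 + 1/(128/59) = 1 + 59/128 = 187/128
1 + 1/(187/128) = 1 + 128/187 = 315/187
2 + 1/(315/187) = 2 + 187/315 = 817/315
6 + 1/(817/315) = 6 + 315/817 = 5217/817

5217/817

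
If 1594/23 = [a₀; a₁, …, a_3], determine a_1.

3

1594 = 69·23 + 7, so a_0 = 69
23 = 3·7 + 2, so a_1 = 3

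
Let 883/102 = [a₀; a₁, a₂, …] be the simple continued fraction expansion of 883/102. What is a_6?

883 ÷ 102 → quotient 8, remainder 67
102 ÷ 67 → quotient 1, remainder 35
67 ÷ 35 → quotient 1, remainder 32
35 ÷ 32 → quotient 1, remainder 3
32 ÷ 3 → quotient 10, remainder 2
3 ÷ 2 → quotient 1, remainder 1
2 ÷ 1 → quotient 2, remainder 0

2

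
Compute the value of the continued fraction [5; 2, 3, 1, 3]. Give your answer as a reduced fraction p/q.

185/34

Starting at the tail and folding back:
Start with 3.
1 + 1/(3/1) = 1 + 1/3 = 4/3
3 + 1/(4/3) = 3 + 3/4 = 15/4
2 + 1/(15/4) = 2 + 4/15 = 34/15
5 + 1/(34/15) = 5 + 15/34 = 185/34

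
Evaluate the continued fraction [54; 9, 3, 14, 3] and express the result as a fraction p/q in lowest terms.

66606/1231

Start with 3.
14 + 1/(3/1) = 14 + 1/3 = 43/3
3 + 1/(43/3) = 3 + 3/43 = 132/43
9 + 1/(132/43) = 9 + 43/132 = 1231/132
54 + 1/(1231/132) = 54 + 132/1231 = 66606/1231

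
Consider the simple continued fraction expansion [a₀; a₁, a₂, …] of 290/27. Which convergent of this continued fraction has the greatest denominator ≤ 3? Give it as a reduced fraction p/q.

32/3

a_0 = 10: 10/1  (≤ bound)
a_1 = 1: 11/1  (≤ bound)
a_2 = 2: 32/3  (≤ bound)
a_3 = 1: 43/4  (> 3, stop)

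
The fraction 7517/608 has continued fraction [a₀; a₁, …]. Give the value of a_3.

7517 = 12·608 + 221, so a_0 = 12
608 = 2·221 + 166, so a_1 = 2
221 = 1·166 + 55, so a_2 = 1
166 = 3·55 + 1, so a_3 = 3

3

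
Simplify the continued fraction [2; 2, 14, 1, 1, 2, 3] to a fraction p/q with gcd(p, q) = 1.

Start with 3.
2 + 1/(3/1) = 2 + 1/3 = 7/3
1 + 1/(7/3) = 1 + 3/7 = 10/7
1 + 1/(10/7) = 1 + 7/10 = 17/10
14 + 1/(17/10) = 14 + 10/17 = 248/17
2 + 1/(248/17) = 2 + 17/248 = 513/248
2 + 1/(513/248) = 2 + 248/513 = 1274/513

1274/513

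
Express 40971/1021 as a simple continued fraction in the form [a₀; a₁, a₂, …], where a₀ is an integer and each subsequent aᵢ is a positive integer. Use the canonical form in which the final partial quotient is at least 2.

[40; 7, 1, 3, 1, 5, 1, 3]

Repeatedly divide and take the remainder:
⌊40971/1021⌋ = 40, remainder 131
⌊1021/131⌋ = 7, remainder 104
⌊131/104⌋ = 1, remainder 27
⌊104/27⌋ = 3, remainder 23
⌊27/23⌋ = 1, remainder 4
⌊23/4⌋ = 5, remainder 3
⌊4/3⌋ = 1, remainder 1
⌊3/1⌋ = 3, remainder 0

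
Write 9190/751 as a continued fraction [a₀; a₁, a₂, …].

Repeatedly divide and take the remainder:
9190 ÷ 751 → quotient 12, remainder 178
751 ÷ 178 → quotient 4, remainder 39
178 ÷ 39 → quotient 4, remainder 22
39 ÷ 22 → quotient 1, remainder 17
22 ÷ 17 → quotient 1, remainder 5
17 ÷ 5 → quotient 3, remainder 2
5 ÷ 2 → quotient 2, remainder 1
2 ÷ 1 → quotient 2, remainder 0

[12; 4, 4, 1, 1, 3, 2, 2]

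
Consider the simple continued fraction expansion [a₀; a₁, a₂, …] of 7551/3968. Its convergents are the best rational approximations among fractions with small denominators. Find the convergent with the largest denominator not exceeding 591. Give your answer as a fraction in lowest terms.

255/134

a_0 = 1: 1/1  (≤ bound)
a_1 = 1: 2/1  (≤ bound)
a_2 = 9: 19/10  (≤ bound)
a_3 = 3: 59/31  (≤ bound)
a_4 = 3: 196/103  (≤ bound)
a_5 = 1: 255/134  (≤ bound)
a_6 = 4: 1216/639  (> 591, stop)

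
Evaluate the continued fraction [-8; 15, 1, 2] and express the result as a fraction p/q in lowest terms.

Collapse the nested fraction from the inside out:
Start with 2.
1 + 1/(2/1) = 1 + 1/2 = 3/2
15 + 1/(3/2) = 15 + 2/3 = 47/3
-8 + 1/(47/3) = -8 + 3/47 = -373/47

-373/47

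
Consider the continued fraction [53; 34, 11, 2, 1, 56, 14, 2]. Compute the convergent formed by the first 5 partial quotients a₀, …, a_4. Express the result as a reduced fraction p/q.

61461/1159

Work from the innermost term outward:
Start with 1.
2 + 1/(1/1) = 2 + 1/1 = 3/1
11 + 1/(3/1) = 11 + 1/3 = 34/3
34 + 1/(34/3) = 34 + 3/34 = 1159/34
53 + 1/(1159/34) = 53 + 34/1159 = 61461/1159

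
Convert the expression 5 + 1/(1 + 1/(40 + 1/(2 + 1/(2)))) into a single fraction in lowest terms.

Collapse the nested fraction from the inside out:
Start with 2.
2 + 1/(2/1) = 2 + 1/2 = 5/2
40 + 1/(5/2) = 40 + 2/5 = 202/5
1 + 1/(202/5) = 1 + 5/202 = 207/202
5 + 1/(207/202) = 5 + 202/207 = 1237/207

1237/207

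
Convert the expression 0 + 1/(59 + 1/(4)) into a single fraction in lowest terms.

4/237

Work from the innermost term outward:
Start with 4.
59 + 1/(4/1) = 59 + 1/4 = 237/4
0 + 1/(237/4) = 0 + 4/237 = 4/237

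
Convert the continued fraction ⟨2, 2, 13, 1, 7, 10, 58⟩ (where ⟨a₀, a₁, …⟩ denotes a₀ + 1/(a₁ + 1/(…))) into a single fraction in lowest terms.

335927/135312

Build up convergents one term at a time:
a_0 = 2: 2/1
a_1 = 2: 5/2
a_2 = 13: 67/27
a_3 = 1: 72/29
a_4 = 7: 571/230
a_5 = 10: 5782/2329
a_6 = 58: 335927/135312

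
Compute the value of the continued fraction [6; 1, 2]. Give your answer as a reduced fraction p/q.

Collapse the nested fraction from the inside out:
Start with 2.
1 + 1/(2/1) = 1 + 1/2 = 3/2
6 + 1/(3/2) = 6 + 2/3 = 20/3

20/3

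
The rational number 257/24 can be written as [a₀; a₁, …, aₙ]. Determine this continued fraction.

[10; 1, 2, 2, 3]

⌊257/24⌋ = 10, remainder 17
⌊24/17⌋ = 1, remainder 7
⌊17/7⌋ = 2, remainder 3
⌊7/3⌋ = 2, remainder 1
⌊3/1⌋ = 3, remainder 0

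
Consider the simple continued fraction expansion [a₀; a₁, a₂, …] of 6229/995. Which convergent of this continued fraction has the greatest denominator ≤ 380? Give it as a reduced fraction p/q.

457/73

a_0 = 6: 6/1  (≤ bound)
a_1 = 3: 19/3  (≤ bound)
a_2 = 1: 25/4  (≤ bound)
a_3 = 5: 144/23  (≤ bound)
a_4 = 3: 457/73  (≤ bound)
a_5 = 6: 2886/461  (> 380, stop)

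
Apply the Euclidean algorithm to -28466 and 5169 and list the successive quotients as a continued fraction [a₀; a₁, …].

[-6; 2, 34, 1, 9, 2, 3]

Apply division with remainder until the remainder is 0:
-28466 = -6·5169 + 2548, so a_0 = -6
5169 = 2·2548 + 73, so a_1 = 2
2548 = 34·73 + 66, so a_2 = 34
73 = 1·66 + 7, so a_3 = 1
66 = 9·7 + 3, so a_4 = 9
7 = 2·3 + 1, so a_5 = 2
3 = 3·1 + 0, so a_6 = 3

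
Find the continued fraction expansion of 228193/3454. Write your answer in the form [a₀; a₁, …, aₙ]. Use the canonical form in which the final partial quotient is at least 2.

[66; 15, 12, 19]

⌊228193/3454⌋ = 66, remainder 229
⌊3454/229⌋ = 15, remainder 19
⌊229/19⌋ = 12, remainder 1
⌊19/1⌋ = 19, remainder 0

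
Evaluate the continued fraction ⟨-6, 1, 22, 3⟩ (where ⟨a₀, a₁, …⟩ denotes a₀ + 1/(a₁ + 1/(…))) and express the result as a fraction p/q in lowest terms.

-353/70

Start with 3.
22 + 1/(3/1) = 22 + 1/3 = 67/3
1 + 1/(67/3) = 1 + 3/67 = 70/67
-6 + 1/(70/67) = -6 + 67/70 = -353/70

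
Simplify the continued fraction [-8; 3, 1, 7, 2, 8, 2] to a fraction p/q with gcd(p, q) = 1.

-9167/1184

Collapse the nested fraction from the inside out:
Start with 2.
8 + 1/(2/1) = 8 + 1/2 = 17/2
2 + 1/(17/2) = 2 + 2/17 = 36/17
7 + 1/(36/17) = 7 + 17/36 = 269/36
1 + 1/(269/36) = 1 + 36/269 = 305/269
3 + 1/(305/269) = 3 + 269/305 = 1184/305
-8 + 1/(1184/305) = -8 + 305/1184 = -9167/1184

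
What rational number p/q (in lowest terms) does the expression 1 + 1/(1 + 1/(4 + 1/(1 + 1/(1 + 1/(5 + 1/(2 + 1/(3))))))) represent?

Compute successive convergents:
a_0 = 1: 1/1
a_1 = 1: 2/1
a_2 = 4: 9/5
a_3 = 1: 11/6
a_4 = 1: 20/11
a_5 = 5: 111/61
a_6 = 2: 242/133
a_7 = 3: 837/460

837/460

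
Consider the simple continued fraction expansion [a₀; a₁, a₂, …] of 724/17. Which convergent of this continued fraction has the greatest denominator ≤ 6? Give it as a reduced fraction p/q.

List convergents until the denominator exceeds the bound:
a_0 = 42: 42/1  (≤ bound)
a_1 = 1: 43/1  (≤ bound)
a_2 = 1: 85/2  (≤ bound)
a_3 = 2: 213/5  (≤ bound)
a_4 = 3: 724/17  (> 6, stop)

213/5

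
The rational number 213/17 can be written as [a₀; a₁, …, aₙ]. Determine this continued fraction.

[12; 1, 1, 8]

Apply division with remainder until the remainder is 0:
213 ÷ 17 → quotient 12, remainder 9
17 ÷ 9 → quotient 1, remainder 8
9 ÷ 8 → quotient 1, remainder 1
8 ÷ 1 → quotient 8, remainder 0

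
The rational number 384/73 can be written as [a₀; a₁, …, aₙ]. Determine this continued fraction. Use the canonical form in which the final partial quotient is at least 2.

⌊384/73⌋ = 5, remainder 19
⌊73/19⌋ = 3, remainder 16
⌊19/16⌋ = 1, remainder 3
⌊16/3⌋ = 5, remainder 1
⌊3/1⌋ = 3, remainder 0

[5; 3, 1, 5, 3]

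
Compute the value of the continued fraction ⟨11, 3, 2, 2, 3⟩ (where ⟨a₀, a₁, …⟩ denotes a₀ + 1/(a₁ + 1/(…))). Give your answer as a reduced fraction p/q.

Collapse the nested fraction from the inside out:
Start with 3.
2 + 1/(3/1) = 2 + 1/3 = 7/3
2 + 1/(7/3) = 2 + 3/7 = 17/7
3 + 1/(17/7) = 3 + 7/17 = 58/17
11 + 1/(58/17) = 11 + 17/58 = 655/58

655/58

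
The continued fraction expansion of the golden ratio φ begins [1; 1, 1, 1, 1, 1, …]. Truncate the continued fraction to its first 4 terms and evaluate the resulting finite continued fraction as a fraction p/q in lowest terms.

Start with 1.
1 + 1/(1/1) = 1 + 1/1 = 2/1
1 + 1/(2/1) = 1 + 1/2 = 3/2
1 + 1/(3/2) = 1 + 2/3 = 5/3

5/3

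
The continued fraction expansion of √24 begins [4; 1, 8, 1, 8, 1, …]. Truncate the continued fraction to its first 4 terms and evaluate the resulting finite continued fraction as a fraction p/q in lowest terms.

Start with 1.
8 + 1/(1/1) = 8 + 1/1 = 9/1
1 + 1/(9/1) = 1 + 1/9 = 10/9
4 + 1/(10/9) = 4 + 9/10 = 49/10

49/10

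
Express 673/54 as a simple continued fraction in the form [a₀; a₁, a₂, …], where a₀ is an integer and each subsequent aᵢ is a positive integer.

673 ÷ 54 → quotient 12, remainder 25
54 ÷ 25 → quotient 2, remainder 4
25 ÷ 4 → quotient 6, remainder 1
4 ÷ 1 → quotient 4, remainder 0

[12; 2, 6, 4]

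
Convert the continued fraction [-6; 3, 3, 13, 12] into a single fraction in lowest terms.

a_0 = -6: -6/1
a_1 = 3: -17/3
a_2 = 3: -57/10
a_3 = 13: -758/133
a_4 = 12: -9153/1606

-9153/1606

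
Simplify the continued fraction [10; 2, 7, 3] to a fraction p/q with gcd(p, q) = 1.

a_0 = 10: 10/1
a_1 = 2: 21/2
a_2 = 7: 157/15
a_3 = 3: 492/47

492/47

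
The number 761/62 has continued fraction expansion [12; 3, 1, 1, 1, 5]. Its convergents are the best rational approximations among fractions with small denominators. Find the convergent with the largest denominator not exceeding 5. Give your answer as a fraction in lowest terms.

49/4

a_0 = 12: 12/1  (≤ bound)
a_1 = 3: 37/3  (≤ bound)
a_2 = 1: 49/4  (≤ bound)
a_3 = 1: 86/7  (> 5, stop)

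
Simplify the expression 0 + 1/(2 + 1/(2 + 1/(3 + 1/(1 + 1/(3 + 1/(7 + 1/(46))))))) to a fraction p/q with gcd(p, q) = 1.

11396/27821

Start with 46.
7 + 1/(46/1) = 7 + 1/46 = 323/46
3 + 1/(323/46) = 3 + 46/323 = 1015/323
1 + 1/(1015/323) = 1 + 323/1015 = 1338/1015
3 + 1/(1338/1015) = 3 + 1015/1338 = 5029/1338
2 + 1/(5029/1338) = 2 + 1338/5029 = 11396/5029
2 + 1/(11396/5029) = 2 + 5029/11396 = 27821/11396
0 + 1/(27821/11396) = 0 + 11396/27821 = 11396/27821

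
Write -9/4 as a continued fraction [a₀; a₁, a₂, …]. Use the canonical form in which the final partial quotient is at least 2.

[-3; 1, 3]

⌊-9/4⌋ = -3, remainder 3
⌊4/3⌋ = 1, remainder 1
⌊3/1⌋ = 3, remainder 0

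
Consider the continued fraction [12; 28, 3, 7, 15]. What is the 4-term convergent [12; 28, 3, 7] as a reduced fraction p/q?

7498/623

a_0 = 12: 12/1
a_1 = 28: 337/28
a_2 = 3: 1023/85
a_3 = 7: 7498/623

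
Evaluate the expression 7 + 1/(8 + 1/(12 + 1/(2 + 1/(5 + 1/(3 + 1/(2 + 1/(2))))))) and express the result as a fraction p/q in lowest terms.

a_0 = 7: 7/1
a_1 = 8: 57/8
a_2 = 12: 691/97
a_3 = 2: 1439/202
a_4 = 5: 7886/1107
a_5 = 3: 25097/3523
a_6 = 2: 58080/8153
a_7 = 2: 141257/19829

141257/19829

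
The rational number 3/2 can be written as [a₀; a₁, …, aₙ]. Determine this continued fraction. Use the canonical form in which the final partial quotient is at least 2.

[1; 2]

Run the Euclidean algorithm, recording each quotient:
3 = 1·2 + 1, so a_0 = 1
2 = 2·1 + 0, so a_1 = 2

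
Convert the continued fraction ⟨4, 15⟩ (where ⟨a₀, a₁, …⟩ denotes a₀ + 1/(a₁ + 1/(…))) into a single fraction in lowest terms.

61/15

Work from the innermost term outward:
Start with 15.
4 + 1/(15/1) = 4 + 1/15 = 61/15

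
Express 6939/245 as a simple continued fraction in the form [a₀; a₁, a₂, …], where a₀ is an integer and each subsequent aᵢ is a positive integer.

Apply division with remainder until the remainder is 0:
6939 = 28·245 + 79, so a_0 = 28
245 = 3·79 + 8, so a_1 = 3
79 = 9·8 + 7, so a_2 = 9
8 = 1·7 + 1, so a_3 = 1
7 = 7·1 + 0, so a_4 = 7

[28; 3, 9, 1, 7]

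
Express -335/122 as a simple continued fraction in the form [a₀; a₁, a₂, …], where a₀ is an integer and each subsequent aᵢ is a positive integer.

-335 = -3·122 + 31, so a_0 = -3
122 = 3·31 + 29, so a_1 = 3
31 = 1·29 + 2, so a_2 = 1
29 = 14·2 + 1, so a_3 = 14
2 = 2·1 + 0, so a_4 = 2

[-3; 3, 1, 14, 2]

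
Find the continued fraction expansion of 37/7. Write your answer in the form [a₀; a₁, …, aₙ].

37 ÷ 7 → quotient 5, remainder 2
7 ÷ 2 → quotient 3, remainder 1
2 ÷ 1 → quotient 2, remainder 0

[5; 3, 2]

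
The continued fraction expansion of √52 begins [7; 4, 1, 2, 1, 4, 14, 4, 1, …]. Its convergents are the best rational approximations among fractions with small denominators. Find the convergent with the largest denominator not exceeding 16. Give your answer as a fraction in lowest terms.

a_0 = 7: 7/1  (≤ bound)
a_1 = 4: 29/4  (≤ bound)
a_2 = 1: 36/5  (≤ bound)
a_3 = 2: 101/14  (≤ bound)
a_4 = 1: 137/19  (> 16, stop)

101/14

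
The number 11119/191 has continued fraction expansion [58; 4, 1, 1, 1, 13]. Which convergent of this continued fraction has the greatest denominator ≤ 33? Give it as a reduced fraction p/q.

815/14

List convergents until the denominator exceeds the bound:
a_0 = 58: 58/1  (≤ bound)
a_1 = 4: 233/4  (≤ bound)
a_2 = 1: 291/5  (≤ bound)
a_3 = 1: 524/9  (≤ bound)
a_4 = 1: 815/14  (≤ bound)
a_5 = 13: 11119/191  (> 33, stop)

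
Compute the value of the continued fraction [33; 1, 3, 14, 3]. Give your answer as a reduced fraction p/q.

Work from the innermost term outward:
Start with 3.
14 + 1/(3/1) = 14 + 1/3 = 43/3
3 + 1/(43/3) = 3 + 3/43 = 132/43
1 + 1/(132/43) = 1 + 43/132 = 175/132
33 + 1/(175/132) = 33 + 132/175 = 5907/175

5907/175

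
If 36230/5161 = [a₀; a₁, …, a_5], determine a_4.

Repeatedly divide and take the remainder:
36230 ÷ 5161 → quotient 7, remainder 103
5161 ÷ 103 → quotient 50, remainder 11
103 ÷ 11 → quotient 9, remainder 4
11 ÷ 4 → quotient 2, remainder 3
4 ÷ 3 → quotient 1, remainder 1

1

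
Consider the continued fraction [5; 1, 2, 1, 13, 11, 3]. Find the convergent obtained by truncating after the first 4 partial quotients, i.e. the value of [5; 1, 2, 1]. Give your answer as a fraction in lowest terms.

23/4

a_0 = 5: 5/1
a_1 = 1: 6/1
a_2 = 2: 17/3
a_3 = 1: 23/4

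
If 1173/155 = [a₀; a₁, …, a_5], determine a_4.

5

1173 ÷ 155 → quotient 7, remainder 88
155 ÷ 88 → quotient 1, remainder 67
88 ÷ 67 → quotient 1, remainder 21
67 ÷ 21 → quotient 3, remainder 4
21 ÷ 4 → quotient 5, remainder 1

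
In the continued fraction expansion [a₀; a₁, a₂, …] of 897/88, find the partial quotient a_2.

⌊897/88⌋ = 10, remainder 17
⌊88/17⌋ = 5, remainder 3
⌊17/3⌋ = 5, remainder 2

5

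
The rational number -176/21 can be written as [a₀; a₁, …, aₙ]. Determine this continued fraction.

⌊-176/21⌋ = -9, remainder 13
⌊21/13⌋ = 1, remainder 8
⌊13/8⌋ = 1, remainder 5
⌊8/5⌋ = 1, remainder 3
⌊5/3⌋ = 1, remainder 2
⌊3/2⌋ = 1, remainder 1
⌊2/1⌋ = 2, remainder 0

[-9; 1, 1, 1, 1, 1, 2]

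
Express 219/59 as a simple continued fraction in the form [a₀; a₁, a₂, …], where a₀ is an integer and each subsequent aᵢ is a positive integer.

[3; 1, 2, 2, 8]

219 ÷ 59 → quotient 3, remainder 42
59 ÷ 42 → quotient 1, remainder 17
42 ÷ 17 → quotient 2, remainder 8
17 ÷ 8 → quotient 2, remainder 1
8 ÷ 1 → quotient 8, remainder 0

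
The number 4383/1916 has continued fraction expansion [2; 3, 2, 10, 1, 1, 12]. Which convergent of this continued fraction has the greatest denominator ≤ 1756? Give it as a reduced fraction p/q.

350/153

a_0 = 2: 2/1  (≤ bound)
a_1 = 3: 7/3  (≤ bound)
a_2 = 2: 16/7  (≤ bound)
a_3 = 10: 167/73  (≤ bound)
a_4 = 1: 183/80  (≤ bound)
a_5 = 1: 350/153  (≤ bound)
a_6 = 12: 4383/1916  (> 1756, stop)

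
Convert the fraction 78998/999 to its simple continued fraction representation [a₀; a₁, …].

[79; 12, 1, 37, 2]

78998 = 79·999 + 77, so a_0 = 79
999 = 12·77 + 75, so a_1 = 12
77 = 1·75 + 2, so a_2 = 1
75 = 37·2 + 1, so a_3 = 37
2 = 2·1 + 0, so a_4 = 2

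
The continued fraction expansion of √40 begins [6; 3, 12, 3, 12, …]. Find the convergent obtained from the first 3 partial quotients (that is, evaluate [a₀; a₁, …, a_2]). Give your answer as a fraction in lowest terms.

Use the convergent recurrence hₖ = aₖ·hₖ₋₁ + hₖ₋₂ (and likewise for the denominators kₖ):
a_0 = 6: 6/1
a_1 = 3: 19/3
a_2 = 12: 234/37

234/37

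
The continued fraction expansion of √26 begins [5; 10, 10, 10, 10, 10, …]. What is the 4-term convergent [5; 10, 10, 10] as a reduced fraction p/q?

5201/1020

Start with 10.
10 + 1/(10/1) = 10 + 1/10 = 101/10
10 + 1/(101/10) = 10 + 10/101 = 1020/101
5 + 1/(1020/101) = 5 + 101/1020 = 5201/1020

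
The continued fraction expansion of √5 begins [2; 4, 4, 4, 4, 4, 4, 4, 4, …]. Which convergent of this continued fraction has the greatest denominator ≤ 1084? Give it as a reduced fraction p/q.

a_0 = 2: 2/1  (≤ bound)
a_1 = 4: 9/4  (≤ bound)
a_2 = 4: 38/17  (≤ bound)
a_3 = 4: 161/72  (≤ bound)
a_4 = 4: 682/305  (≤ bound)
a_5 = 4: 2889/1292  (> 1084, stop)

682/305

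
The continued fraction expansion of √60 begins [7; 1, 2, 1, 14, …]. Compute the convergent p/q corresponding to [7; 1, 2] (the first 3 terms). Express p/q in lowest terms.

a_0 = 7: 7/1
a_1 = 1: 8/1
a_2 = 2: 23/3

23/3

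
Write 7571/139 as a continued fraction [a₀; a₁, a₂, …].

[54; 2, 7, 4, 2]

7571 = 54·139 + 65, so a_0 = 54
139 = 2·65 + 9, so a_1 = 2
65 = 7·9 + 2, so a_2 = 7
9 = 4·2 + 1, so a_3 = 4
2 = 2·1 + 0, so a_4 = 2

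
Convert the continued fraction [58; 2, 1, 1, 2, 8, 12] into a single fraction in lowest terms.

77127/1321

Start with 12.
8 + 1/(12/1) = 8 + 1/12 = 97/12
2 + 1/(97/12) = 2 + 12/97 = 206/97
1 + 1/(206/97) = 1 + 97/206 = 303/206
1 + 1/(303/206) = 1 + 206/303 = 509/303
2 + 1/(509/303) = 2 + 303/509 = 1321/509
58 + 1/(1321/509) = 58 + 509/1321 = 77127/1321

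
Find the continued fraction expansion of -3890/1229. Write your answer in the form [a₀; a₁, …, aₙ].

-3890 ÷ 1229 → quotient -4, remainder 1026
1229 ÷ 1026 → quotient 1, remainder 203
1026 ÷ 203 → quotient 5, remainder 11
203 ÷ 11 → quotient 18, remainder 5
11 ÷ 5 → quotient 2, remainder 1
5 ÷ 1 → quotient 5, remainder 0

[-4; 1, 5, 18, 2, 5]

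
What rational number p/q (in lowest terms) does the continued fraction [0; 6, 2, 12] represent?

a_0 = 0: 0/1
a_1 = 6: 1/6
a_2 = 2: 2/13
a_3 = 12: 25/162

25/162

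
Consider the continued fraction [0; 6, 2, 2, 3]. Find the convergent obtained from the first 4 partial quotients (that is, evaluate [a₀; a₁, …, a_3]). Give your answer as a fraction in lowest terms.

Start with 2.
2 + 1/(2/1) = 2 + 1/2 = 5/2
6 + 1/(5/2) = 6 + 2/5 = 32/5
0 + 1/(32/5) = 0 + 5/32 = 5/32

5/32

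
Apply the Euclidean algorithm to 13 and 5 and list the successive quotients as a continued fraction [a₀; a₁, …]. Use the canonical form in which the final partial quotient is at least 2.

13 = 2·5 + 3, so a_0 = 2
5 = 1·3 + 2, so a_1 = 1
3 = 1·2 + 1, so a_2 = 1
2 = 2·1 + 0, so a_3 = 2

[2; 1, 1, 2]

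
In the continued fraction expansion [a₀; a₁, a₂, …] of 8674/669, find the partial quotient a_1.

1

Repeatedly divide and take the remainder:
8674 ÷ 669 → quotient 12, remainder 646
669 ÷ 646 → quotient 1, remainder 23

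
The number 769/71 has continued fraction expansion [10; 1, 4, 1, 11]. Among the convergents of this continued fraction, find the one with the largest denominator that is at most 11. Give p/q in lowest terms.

List convergents until the denominator exceeds the bound:
a_0 = 10: 10/1  (≤ bound)
a_1 = 1: 11/1  (≤ bound)
a_2 = 4: 54/5  (≤ bound)
a_3 = 1: 65/6  (≤ bound)
a_4 = 11: 769/71  (> 11, stop)

65/6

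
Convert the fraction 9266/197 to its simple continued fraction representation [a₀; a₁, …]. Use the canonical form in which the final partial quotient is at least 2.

⌊9266/197⌋ = 47, remainder 7
⌊197/7⌋ = 28, remainder 1
⌊7/1⌋ = 7, remainder 0

[47; 28, 7]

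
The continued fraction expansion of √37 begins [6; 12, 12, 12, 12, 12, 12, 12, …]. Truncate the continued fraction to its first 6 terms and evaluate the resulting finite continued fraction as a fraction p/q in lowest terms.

1555849/255780

Start with 12.
12 + 1/(12/1) = 12 + 1/12 = 145/12
12 + 1/(145/12) = 12 + 12/145 = 1752/145
12 + 1/(1752/145) = 12 + 145/1752 = 21169/1752
12 + 1/(21169/1752) = 12 + 1752/21169 = 255780/21169
6 + 1/(255780/21169) = 6 + 21169/255780 = 1555849/255780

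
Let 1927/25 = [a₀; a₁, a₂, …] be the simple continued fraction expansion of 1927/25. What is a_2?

Repeatedly divide and take the remainder:
1927 ÷ 25 → quotient 77, remainder 2
25 ÷ 2 → quotient 12, remainder 1
2 ÷ 1 → quotient 2, remainder 0

2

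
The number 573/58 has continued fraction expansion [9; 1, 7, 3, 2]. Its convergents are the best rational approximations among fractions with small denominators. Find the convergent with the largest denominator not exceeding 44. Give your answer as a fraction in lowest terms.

247/25

a_0 = 9: 9/1  (≤ bound)
a_1 = 1: 10/1  (≤ bound)
a_2 = 7: 79/8  (≤ bound)
a_3 = 3: 247/25  (≤ bound)
a_4 = 2: 573/58  (> 44, stop)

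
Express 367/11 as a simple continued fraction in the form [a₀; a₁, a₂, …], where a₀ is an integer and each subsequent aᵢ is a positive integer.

367 ÷ 11 → quotient 33, remainder 4
11 ÷ 4 → quotient 2, remainder 3
4 ÷ 3 → quotient 1, remainder 1
3 ÷ 1 → quotient 3, remainder 0

[33; 2, 1, 3]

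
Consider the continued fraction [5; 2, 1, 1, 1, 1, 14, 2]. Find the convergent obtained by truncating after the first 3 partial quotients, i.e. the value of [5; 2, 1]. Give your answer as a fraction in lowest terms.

16/3

Build up convergents one term at a time:
a_0 = 5: 5/1
a_1 = 2: 11/2
a_2 = 1: 16/3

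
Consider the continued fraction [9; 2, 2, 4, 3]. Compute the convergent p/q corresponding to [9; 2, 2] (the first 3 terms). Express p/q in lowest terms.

a_0 = 9: 9/1
a_1 = 2: 19/2
a_2 = 2: 47/5

47/5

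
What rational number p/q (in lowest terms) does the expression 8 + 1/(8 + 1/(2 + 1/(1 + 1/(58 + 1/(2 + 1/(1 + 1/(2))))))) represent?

95905/11811

Build up convergents one term at a time:
a_0 = 8: 8/1
a_1 = 8: 65/8
a_2 = 2: 138/17
a_3 = 1: 203/25
a_4 = 58: 11912/1467
a_5 = 2: 24027/2959
a_6 = 1: 35939/4426
a_7 = 2: 95905/11811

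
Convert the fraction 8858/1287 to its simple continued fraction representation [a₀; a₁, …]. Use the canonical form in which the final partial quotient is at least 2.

[6; 1, 7, 1, 1, 10, 3, 2]

8858 ÷ 1287 → quotient 6, remainder 1136
1287 ÷ 1136 → quotient 1, remainder 151
1136 ÷ 151 → quotient 7, remainder 79
151 ÷ 79 → quotient 1, remainder 72
79 ÷ 72 → quotient 1, remainder 7
72 ÷ 7 → quotient 10, remainder 2
7 ÷ 2 → quotient 3, remainder 1
2 ÷ 1 → quotient 2, remainder 0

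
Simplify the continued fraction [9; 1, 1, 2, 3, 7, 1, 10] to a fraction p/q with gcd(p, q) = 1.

a_0 = 9: 9/1
a_1 = 1: 10/1
a_2 = 1: 19/2
a_3 = 2: 48/5
a_4 = 3: 163/17
a_5 = 7: 1189/124
a_6 = 1: 1352/141
a_7 = 10: 14709/1534

14709/1534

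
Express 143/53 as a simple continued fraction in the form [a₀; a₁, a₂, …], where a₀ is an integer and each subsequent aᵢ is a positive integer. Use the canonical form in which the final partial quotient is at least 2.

143 ÷ 53 → quotient 2, remainder 37
53 ÷ 37 → quotient 1, remainder 16
37 ÷ 16 → quotient 2, remainder 5
16 ÷ 5 → quotient 3, remainder 1
5 ÷ 1 → quotient 5, remainder 0

[2; 1, 2, 3, 5]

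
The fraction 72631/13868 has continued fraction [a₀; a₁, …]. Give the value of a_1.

4

72631 = 5·13868 + 3291, so a_0 = 5
13868 = 4·3291 + 704, so a_1 = 4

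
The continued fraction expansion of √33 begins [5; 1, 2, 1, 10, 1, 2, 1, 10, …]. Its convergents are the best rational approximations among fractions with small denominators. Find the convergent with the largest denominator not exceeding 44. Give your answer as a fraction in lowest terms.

a_0 = 5: 5/1  (≤ bound)
a_1 = 1: 6/1  (≤ bound)
a_2 = 2: 17/3  (≤ bound)
a_3 = 1: 23/4  (≤ bound)
a_4 = 10: 247/43  (≤ bound)
a_5 = 1: 270/47  (> 44, stop)

247/43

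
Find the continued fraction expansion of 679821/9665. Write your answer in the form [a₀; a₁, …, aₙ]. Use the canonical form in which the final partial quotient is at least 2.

679821 = 70·9665 + 3271, so a_0 = 70
9665 = 2·3271 + 3123, so a_1 = 2
3271 = 1·3123 + 148, so a_2 = 1
3123 = 21·148 + 15, so a_3 = 21
148 = 9·15 + 13, so a_4 = 9
15 = 1·13 + 2, so a_5 = 1
13 = 6·2 + 1, so a_6 = 6
2 = 2·1 + 0, so a_7 = 2

[70; 2, 1, 21, 9, 1, 6, 2]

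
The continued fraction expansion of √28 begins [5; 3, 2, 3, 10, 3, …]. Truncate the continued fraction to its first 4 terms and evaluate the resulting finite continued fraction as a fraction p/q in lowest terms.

127/24

Start with 3.
2 + 1/(3/1) = 2 + 1/3 = 7/3
3 + 1/(7/3) = 3 + 3/7 = 24/7
5 + 1/(24/7) = 5 + 7/24 = 127/24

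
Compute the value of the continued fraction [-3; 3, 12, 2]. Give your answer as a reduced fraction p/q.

-206/77

Collapse the nested fraction from the inside out:
Start with 2.
12 + 1/(2/1) = 12 + 1/2 = 25/2
3 + 1/(25/2) = 3 + 2/25 = 77/25
-3 + 1/(77/25) = -3 + 25/77 = -206/77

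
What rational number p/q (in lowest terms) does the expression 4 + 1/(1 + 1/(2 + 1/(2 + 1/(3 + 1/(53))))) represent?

6022/1279

a_0 = 4: 4/1
a_1 = 1: 5/1
a_2 = 2: 14/3
a_3 = 2: 33/7
a_4 = 3: 113/24
a_5 = 53: 6022/1279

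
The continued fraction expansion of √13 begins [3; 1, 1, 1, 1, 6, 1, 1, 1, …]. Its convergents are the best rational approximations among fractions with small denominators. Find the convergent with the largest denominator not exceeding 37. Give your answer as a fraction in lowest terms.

a_0 = 3: 3/1  (≤ bound)
a_1 = 1: 4/1  (≤ bound)
a_2 = 1: 7/2  (≤ bound)
a_3 = 1: 11/3  (≤ bound)
a_4 = 1: 18/5  (≤ bound)
a_5 = 6: 119/33  (≤ bound)
a_6 = 1: 137/38  (> 37, stop)

119/33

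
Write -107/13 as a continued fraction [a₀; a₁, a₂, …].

-107 ÷ 13 → quotient -9, remainder 10
13 ÷ 10 → quotient 1, remainder 3
10 ÷ 3 → quotient 3, remainder 1
3 ÷ 1 → quotient 3, remainder 0

[-9; 1, 3, 3]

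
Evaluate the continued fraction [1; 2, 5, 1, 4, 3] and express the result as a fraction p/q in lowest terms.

Start with 3.
4 + 1/(3/1) = 4 + 1/3 = 13/3
1 + 1/(13/3) = 1 + 3/13 = 16/13
5 + 1/(16/13) = 5 + 13/16 = 93/16
2 + 1/(93/16) = 2 + 16/93 = 202/93
1 + 1/(202/93) = 1 + 93/202 = 295/202

295/202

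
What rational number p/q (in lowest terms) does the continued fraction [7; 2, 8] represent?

127/17

Starting at the tail and folding back:
Start with 8.
2 + 1/(8/1) = 2 + 1/8 = 17/8
7 + 1/(17/8) = 7 + 8/17 = 127/17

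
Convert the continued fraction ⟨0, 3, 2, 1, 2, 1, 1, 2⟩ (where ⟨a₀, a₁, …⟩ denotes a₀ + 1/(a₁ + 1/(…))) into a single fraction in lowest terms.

Collapse the nested fraction from the inside out:
Start with 2.
1 + 1/(2/1) = 1 + 1/2 = 3/2
1 + 1/(3/2) = 1 + 2/3 = 5/3
2 + 1/(5/3) = 2 + 3/5 = 13/5
1 + 1/(13/5) = 1 + 5/13 = 18/13
2 + 1/(18/13) = 2 + 13/18 = 49/18
3 + 1/(49/18) = 3 + 18/49 = 165/49
0 + 1/(165/49) = 0 + 49/165 = 49/165

49/165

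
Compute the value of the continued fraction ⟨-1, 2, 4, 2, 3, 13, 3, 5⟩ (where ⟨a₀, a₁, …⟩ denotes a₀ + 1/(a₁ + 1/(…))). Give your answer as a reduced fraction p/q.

-8270/15017

Collapse the nested fraction from the inside out:
Start with 5.
3 + 1/(5/1) = 3 + 1/5 = 16/5
13 + 1/(16/5) = 13 + 5/16 = 213/16
3 + 1/(213/16) = 3 + 16/213 = 655/213
2 + 1/(655/213) = 2 + 213/655 = 1523/655
4 + 1/(1523/655) = 4 + 655/1523 = 6747/1523
2 + 1/(6747/1523) = 2 + 1523/6747 = 15017/6747
-1 + 1/(15017/6747) = -1 + 6747/15017 = -8270/15017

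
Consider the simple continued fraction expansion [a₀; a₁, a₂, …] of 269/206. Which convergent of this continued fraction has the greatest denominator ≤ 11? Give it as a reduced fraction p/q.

List convergents until the denominator exceeds the bound:
a_0 = 1: 1/1  (≤ bound)
a_1 = 3: 4/3  (≤ bound)
a_2 = 3: 13/10  (≤ bound)
a_3 = 1: 17/13  (> 11, stop)

13/10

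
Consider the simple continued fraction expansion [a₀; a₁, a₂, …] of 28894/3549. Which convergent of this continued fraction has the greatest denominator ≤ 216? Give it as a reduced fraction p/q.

a_0 = 8: 8/1  (≤ bound)
a_1 = 7: 57/7  (≤ bound)
a_2 = 14: 806/99  (≤ bound)
a_3 = 2: 1669/205  (≤ bound)
a_4 = 1: 2475/304  (> 216, stop)

1669/205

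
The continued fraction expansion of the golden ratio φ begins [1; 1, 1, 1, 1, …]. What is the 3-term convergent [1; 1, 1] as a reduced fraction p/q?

a_0 = 1: 1/1
a_1 = 1: 2/1
a_2 = 1: 3/2

3/2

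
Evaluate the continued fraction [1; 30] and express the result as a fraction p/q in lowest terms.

a_0 = 1: 1/1
a_1 = 30: 31/30

31/30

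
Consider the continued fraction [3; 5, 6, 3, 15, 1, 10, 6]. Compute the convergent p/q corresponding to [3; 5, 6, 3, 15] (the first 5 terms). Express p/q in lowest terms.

Starting at the tail and folding back:
Start with 15.
3 + 1/(15/1) = 3 + 1/15 = 46/15
6 + 1/(46/15) = 6 + 15/46 = 291/46
5 + 1/(291/46) = 5 + 46/291 = 1501/291
3 + 1/(1501/291) = 3 + 291/1501 = 4794/1501

4794/1501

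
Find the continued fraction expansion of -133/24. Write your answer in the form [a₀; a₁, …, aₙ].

[-6; 2, 5, 2]

Repeatedly divide and take the remainder:
-133 = -6·24 + 11, so a_0 = -6
24 = 2·11 + 2, so a_1 = 2
11 = 5·2 + 1, so a_2 = 5
2 = 2·1 + 0, so a_3 = 2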